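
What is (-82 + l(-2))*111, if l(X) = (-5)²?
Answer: -6327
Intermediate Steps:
l(X) = 25
(-82 + l(-2))*111 = (-82 + 25)*111 = -57*111 = -6327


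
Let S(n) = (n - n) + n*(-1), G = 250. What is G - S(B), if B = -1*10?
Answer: 240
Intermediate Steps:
B = -10
S(n) = -n (S(n) = 0 - n = -n)
G - S(B) = 250 - (-1)*(-10) = 250 - 1*10 = 250 - 10 = 240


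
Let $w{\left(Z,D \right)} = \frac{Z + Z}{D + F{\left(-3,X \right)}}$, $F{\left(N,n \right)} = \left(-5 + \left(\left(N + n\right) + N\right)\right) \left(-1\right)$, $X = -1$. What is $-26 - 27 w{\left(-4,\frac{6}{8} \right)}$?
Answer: $- \frac{154}{17} \approx -9.0588$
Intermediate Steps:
$F{\left(N,n \right)} = 5 - n - 2 N$ ($F{\left(N,n \right)} = \left(-5 + \left(n + 2 N\right)\right) \left(-1\right) = \left(-5 + n + 2 N\right) \left(-1\right) = 5 - n - 2 N$)
$w{\left(Z,D \right)} = \frac{2 Z}{12 + D}$ ($w{\left(Z,D \right)} = \frac{Z + Z}{D - -12} = \frac{2 Z}{D + \left(5 + 1 + 6\right)} = \frac{2 Z}{D + 12} = \frac{2 Z}{12 + D}$)
$-26 - 27 w{\left(-4,\frac{6}{8} \right)} = -26 - 27 \cdot 2 \left(-4\right) \frac{1}{12 + \frac{6}{8}} = -26 - 27 \cdot 2 \left(-4\right) \frac{1}{12 + 6 \cdot \frac{1}{8}} = -26 - 27 \cdot 2 \left(-4\right) \frac{1}{12 + \frac{3}{4}} = -26 - 27 \cdot 2 \left(-4\right) \frac{1}{\frac{51}{4}} = -26 - 27 \cdot 2 \left(-4\right) \frac{4}{51} = -26 - - \frac{288}{17} = -26 + \frac{288}{17} = - \frac{154}{17}$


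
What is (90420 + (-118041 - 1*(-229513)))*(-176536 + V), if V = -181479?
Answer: -72280364380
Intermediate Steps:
(90420 + (-118041 - 1*(-229513)))*(-176536 + V) = (90420 + (-118041 - 1*(-229513)))*(-176536 - 181479) = (90420 + (-118041 + 229513))*(-358015) = (90420 + 111472)*(-358015) = 201892*(-358015) = -72280364380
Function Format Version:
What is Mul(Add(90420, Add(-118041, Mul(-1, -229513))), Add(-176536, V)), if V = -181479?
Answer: -72280364380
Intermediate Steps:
Mul(Add(90420, Add(-118041, Mul(-1, -229513))), Add(-176536, V)) = Mul(Add(90420, Add(-118041, Mul(-1, -229513))), Add(-176536, -181479)) = Mul(Add(90420, Add(-118041, 229513)), -358015) = Mul(Add(90420, 111472), -358015) = Mul(201892, -358015) = -72280364380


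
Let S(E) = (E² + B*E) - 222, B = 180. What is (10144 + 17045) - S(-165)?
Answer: 29886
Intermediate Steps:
S(E) = -222 + E² + 180*E (S(E) = (E² + 180*E) - 222 = -222 + E² + 180*E)
(10144 + 17045) - S(-165) = (10144 + 17045) - (-222 + (-165)² + 180*(-165)) = 27189 - (-222 + 27225 - 29700) = 27189 - 1*(-2697) = 27189 + 2697 = 29886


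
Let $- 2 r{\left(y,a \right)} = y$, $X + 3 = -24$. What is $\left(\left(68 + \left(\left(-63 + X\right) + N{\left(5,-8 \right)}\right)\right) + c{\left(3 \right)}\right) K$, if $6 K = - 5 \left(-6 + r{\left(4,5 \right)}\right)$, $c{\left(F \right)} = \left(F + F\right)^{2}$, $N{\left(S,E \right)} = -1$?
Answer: $\frac{260}{3} \approx 86.667$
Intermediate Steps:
$X = -27$ ($X = -3 - 24 = -27$)
$r{\left(y,a \right)} = - \frac{y}{2}$
$c{\left(F \right)} = 4 F^{2}$ ($c{\left(F \right)} = \left(2 F\right)^{2} = 4 F^{2}$)
$K = \frac{20}{3}$ ($K = \frac{\left(-5\right) \left(-6 - 2\right)}{6} = \frac{\left(-5\right) \left(-8\right)}{6} = \frac{1}{6} \cdot 40 = \frac{20}{3} \approx 6.6667$)
$\left(\left(68 + \left(\left(-63 + X\right) + N{\left(5,-8 \right)}\right)\right) + c{\left(3 \right)}\right) K = \left(\left(68 - 91\right) + 4 \cdot 3^{2}\right) \frac{20}{3} = \left(\left(68 - 91\right) + 4 \cdot 9\right) \frac{20}{3} = \left(\left(68 - 91\right) + 36\right) \frac{20}{3} = \left(-23 + 36\right) \frac{20}{3} = 13 \cdot \frac{20}{3} = \frac{260}{3}$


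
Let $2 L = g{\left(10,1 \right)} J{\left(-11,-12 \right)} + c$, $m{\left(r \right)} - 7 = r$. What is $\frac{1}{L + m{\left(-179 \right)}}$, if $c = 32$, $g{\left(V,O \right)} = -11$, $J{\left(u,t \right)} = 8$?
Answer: $- \frac{1}{200} \approx -0.005$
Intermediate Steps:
$m{\left(r \right)} = 7 + r$
$L = -28$ ($L = \frac{\left(-11\right) 8 + 32}{2} = \frac{-88 + 32}{2} = \frac{1}{2} \left(-56\right) = -28$)
$\frac{1}{L + m{\left(-179 \right)}} = \frac{1}{-28 + \left(7 - 179\right)} = \frac{1}{-28 - 172} = \frac{1}{-200} = - \frac{1}{200}$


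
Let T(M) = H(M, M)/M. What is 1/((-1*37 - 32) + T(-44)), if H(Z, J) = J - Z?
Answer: -1/69 ≈ -0.014493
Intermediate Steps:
T(M) = 0 (T(M) = (M - M)/M = 0/M = 0)
1/((-1*37 - 32) + T(-44)) = 1/((-1*37 - 32) + 0) = 1/((-37 - 32) + 0) = 1/(-69 + 0) = 1/(-69) = -1/69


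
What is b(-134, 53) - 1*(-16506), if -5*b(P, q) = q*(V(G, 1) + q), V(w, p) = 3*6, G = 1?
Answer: 78767/5 ≈ 15753.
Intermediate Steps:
V(w, p) = 18
b(P, q) = -q*(18 + q)/5
b(-134, 53) - 1*(-16506) = -1/5*53*(18 + 53) - 1*(-16506) = -1/5*53*71 + 16506 = -3763/5 + 16506 = 78767/5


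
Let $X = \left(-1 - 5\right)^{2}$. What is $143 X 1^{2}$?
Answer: $5148$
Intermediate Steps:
$X = 36$ ($X = \left(-6\right)^{2} = 36$)
$143 X 1^{2} = 143 \cdot 36 \cdot 1^{2} = 5148 \cdot 1 = 5148$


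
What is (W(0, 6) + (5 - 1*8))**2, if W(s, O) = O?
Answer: 9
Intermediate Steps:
(W(0, 6) + (5 - 1*8))**2 = (6 + (5 - 1*8))**2 = (6 + (5 - 8))**2 = (6 - 3)**2 = 3**2 = 9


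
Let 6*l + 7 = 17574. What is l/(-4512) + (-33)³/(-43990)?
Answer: 100057067/595448640 ≈ 0.16804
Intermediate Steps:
l = 17567/6 (l = -7/6 + (⅙)*17574 = -7/6 + 2929 = 17567/6 ≈ 2927.8)
l/(-4512) + (-33)³/(-43990) = (17567/6)/(-4512) + (-33)³/(-43990) = (17567/6)*(-1/4512) - 35937*(-1/43990) = -17567/27072 + 35937/43990 = 100057067/595448640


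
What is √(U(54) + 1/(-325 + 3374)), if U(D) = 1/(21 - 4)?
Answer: √158919978/51833 ≈ 0.24321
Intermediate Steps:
U(D) = 1/17
√(U(54) + 1/(-325 + 3374)) = √(1/17 + 1/(-325 + 3374)) = √(1/17 + 1/3049) = √(3066/51833) = √158919978/51833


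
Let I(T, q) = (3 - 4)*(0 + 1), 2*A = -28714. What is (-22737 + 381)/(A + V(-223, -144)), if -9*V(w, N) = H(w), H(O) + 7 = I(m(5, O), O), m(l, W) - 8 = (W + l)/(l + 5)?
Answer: 201204/129205 ≈ 1.5572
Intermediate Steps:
A = -14357 (A = (1/2)*(-28714) = -14357)
m(l, W) = 8 + (W + l)/(5 + l) (m(l, W) = 8 + (W + l)/(l + 5) = 8 + (W + l)/(5 + l))
I(T, q) = -1 (I(T, q) = -1*1 = -1)
H(O) = -8 (H(O) = -7 - 1 = -8)
V(w, N) = 8/9 (V(w, N) = -1/9*(-8) = 8/9)
(-22737 + 381)/(A + V(-223, -144)) = (-22737 + 381)/(-14357 + 8/9) = -22356/(-129205/9) = -22356*(-9/129205) = 201204/129205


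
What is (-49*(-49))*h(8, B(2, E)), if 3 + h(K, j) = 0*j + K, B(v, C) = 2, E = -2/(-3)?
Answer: 12005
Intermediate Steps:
E = ⅔ (E = -2*(-⅓) = ⅔ ≈ 0.66667)
h(K, j) = -3 + K (h(K, j) = -3 + (0*j + K) = -3 + (0 + K) = -3 + K)
(-49*(-49))*h(8, B(2, E)) = (-49*(-49))*(-3 + 8) = 2401*5 = 12005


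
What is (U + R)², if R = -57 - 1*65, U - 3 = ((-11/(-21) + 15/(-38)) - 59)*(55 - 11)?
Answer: 1168602078361/159201 ≈ 7.3404e+6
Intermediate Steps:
U = -1032341/399 (U = 3 + ((-11/(-21) + 15/(-38)) - 59)*(55 - 11) = 3 + ((-11*(-1/21) + 15*(-1/38)) - 59)*44 = 3 + ((11/21 - 15/38) - 59)*44 = 3 + (103/798 - 59)*44 = 3 - 46979/798*44 = 3 - 1033538/399 = -1032341/399 ≈ -2587.3)
R = -122 (R = -57 - 65 = -122)
(U + R)² = (-1032341/399 - 122)² = (-1081019/399)² = 1168602078361/159201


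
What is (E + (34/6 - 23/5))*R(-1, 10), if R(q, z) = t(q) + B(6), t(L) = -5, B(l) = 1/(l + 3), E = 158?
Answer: -104984/135 ≈ -777.66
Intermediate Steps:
B(l) = 1/(3 + l)
R(q, z) = -44/9 (R(q, z) = -5 + 1/(3 + 6) = -5 + 1/9 = -44/9)
(E + (34/6 - 23/5))*R(-1, 10) = (158 + (34/6 - 23/5))*(-44/9) = (158 + (34*(1/6) - 23*1/5))*(-44/9) = (158 + (17/3 - 23/5))*(-44/9) = (158 + 16/15)*(-44/9) = (2386/15)*(-44/9) = -104984/135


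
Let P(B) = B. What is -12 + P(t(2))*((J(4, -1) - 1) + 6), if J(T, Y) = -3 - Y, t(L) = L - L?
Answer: -12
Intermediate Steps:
t(L) = 0
-12 + P(t(2))*((J(4, -1) - 1) + 6) = -12 + 0*(((-3 - 1*(-1)) - 1) + 6) = -12 + 0*(((-3 + 1) - 1) + 6) = -12 + 0*((-2 - 1) + 6) = -12 + 0*(-3 + 6) = -12 + 0*3 = -12 + 0 = -12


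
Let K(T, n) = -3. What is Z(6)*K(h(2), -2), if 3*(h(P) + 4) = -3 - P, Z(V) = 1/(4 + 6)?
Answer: -3/10 ≈ -0.30000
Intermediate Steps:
Z(V) = ⅒ (Z(V) = 1/10 = ⅒)
h(P) = -5 - P/3 (h(P) = -4 + (-3 - P)/3 = -4 + (-1 - P/3) = -5 - P/3)
Z(6)*K(h(2), -2) = (⅒)*(-3) = -3/10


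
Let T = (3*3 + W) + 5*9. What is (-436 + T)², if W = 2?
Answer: 144400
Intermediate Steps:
T = 56 (T = (3*3 + 2) + 5*9 = (9 + 2) + 45 = 11 + 45 = 56)
(-436 + T)² = (-436 + 56)² = (-380)² = 144400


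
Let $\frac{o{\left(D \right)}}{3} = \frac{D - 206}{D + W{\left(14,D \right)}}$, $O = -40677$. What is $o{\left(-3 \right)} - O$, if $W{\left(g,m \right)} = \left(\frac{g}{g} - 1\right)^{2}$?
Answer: $40886$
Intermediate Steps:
$W{\left(g,m \right)} = 0$ ($W{\left(g,m \right)} = \left(1 - 1\right)^{2} = 0^{2} = 0$)
$o{\left(D \right)} = \frac{3 \left(-206 + D\right)}{D}$ ($o{\left(D \right)} = 3 \frac{D - 206}{D + 0} = 3 \frac{-206 + D}{D} = \frac{3 \left(-206 + D\right)}{D}$)
$o{\left(-3 \right)} - O = \left(3 - \frac{618}{-3}\right) - -40677 = \left(3 - -206\right) + 40677 = \left(3 + 206\right) + 40677 = 209 + 40677 = 40886$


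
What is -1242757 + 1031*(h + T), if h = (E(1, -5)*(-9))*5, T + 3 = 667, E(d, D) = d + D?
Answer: -372593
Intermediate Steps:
E(d, D) = D + d
T = 664 (T = -3 + 667 = 664)
h = 180 (h = ((-5 + 1)*(-9))*5 = -4*(-9)*5 = 36*5 = 180)
-1242757 + 1031*(h + T) = -1242757 + 1031*(180 + 664) = -1242757 + 1031*844 = -1242757 + 870164 = -372593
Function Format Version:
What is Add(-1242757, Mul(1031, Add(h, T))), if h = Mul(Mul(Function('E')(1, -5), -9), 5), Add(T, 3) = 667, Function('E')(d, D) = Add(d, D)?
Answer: -372593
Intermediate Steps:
Function('E')(d, D) = Add(D, d)
T = 664 (T = Add(-3, 667) = 664)
h = 180 (h = Mul(Mul(Add(-5, 1), -9), 5) = Mul(Mul(-4, -9), 5) = Mul(36, 5) = 180)
Add(-1242757, Mul(1031, Add(h, T))) = Add(-1242757, Mul(1031, Add(180, 664))) = Add(-1242757, Mul(1031, 844)) = Add(-1242757, 870164) = -372593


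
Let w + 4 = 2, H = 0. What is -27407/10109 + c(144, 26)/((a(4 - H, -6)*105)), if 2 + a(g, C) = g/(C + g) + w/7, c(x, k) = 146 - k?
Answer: -451541/151635 ≈ -2.9778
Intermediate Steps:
w = -2 (w = -4 + 2 = -2)
a(g, C) = -16/7 + g/(C + g) (a(g, C) = -2 + (g/(C + g) - 2/7) = -2 + (-2/7 + g/(C + g)) = -16/7 + g/(C + g))
-27407/10109 + c(144, 26)/((a(4 - H, -6)*105)) = -27407/10109 + (146 - 1*26)/((((-16*(-6) - 9*(4 - 1*0))/(7*(-6 + (4 - 1*0))))*105)) = -27407*1/10109 + (146 - 26)/((((96 - 9*(4 + 0))/(7*(-6 + (4 + 0))))*105)) = -27407/10109 + 120/((((96 - 9*4)/(7*(-6 + 4)))*105)) = -27407/10109 + 120/((((⅐)*(96 - 36)/(-2))*105)) = -27407/10109 + 120/((((⅐)*(-½)*60)*105)) = -27407/10109 + 120/((-30/7*105)) = -27407/10109 + 120/(-450) = -27407/10109 + 120*(-1/450) = -27407/10109 - 4/15 = -451541/151635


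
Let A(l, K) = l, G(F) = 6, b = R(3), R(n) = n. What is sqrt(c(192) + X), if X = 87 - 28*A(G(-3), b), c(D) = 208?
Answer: sqrt(127) ≈ 11.269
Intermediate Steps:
b = 3
X = -81 (X = 87 - 28*6 = 87 - 168 = -81)
sqrt(c(192) + X) = sqrt(208 - 81) = sqrt(127)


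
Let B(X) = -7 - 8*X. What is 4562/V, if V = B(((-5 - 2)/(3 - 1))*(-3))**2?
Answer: 4562/8281 ≈ 0.55090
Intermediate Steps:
B(X) = -7 - 8*X
V = 8281 (V = (-7 - 8*(-5 - 2)/(3 - 1)*(-3))**2 = (-7 - 8*(-7/2)*(-3))**2 = (-7 - 8*(-7*1/2)*(-3))**2 = (-7 - (-28)*(-3))**2 = (-7 - 8*21/2)**2 = (-7 - 84)**2 = (-91)**2 = 8281)
4562/V = 4562/8281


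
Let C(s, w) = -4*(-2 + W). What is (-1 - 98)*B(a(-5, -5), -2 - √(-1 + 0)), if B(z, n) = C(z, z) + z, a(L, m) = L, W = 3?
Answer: 891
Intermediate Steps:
C(s, w) = -4 (C(s, w) = -4*(-2 + 3) = -4*1 = -4)
B(z, n) = -4 + z
(-1 - 98)*B(a(-5, -5), -2 - √(-1 + 0)) = (-1 - 98)*(-4 - 5) = -99*(-9) = 891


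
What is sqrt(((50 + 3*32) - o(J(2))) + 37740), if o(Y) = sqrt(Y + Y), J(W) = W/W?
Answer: sqrt(37886 - sqrt(2)) ≈ 194.64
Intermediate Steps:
J(W) = 1
o(Y) = sqrt(2)*sqrt(Y) (o(Y) = sqrt(2*Y) = sqrt(2)*sqrt(Y))
sqrt(((50 + 3*32) - o(J(2))) + 37740) = sqrt(((50 + 3*32) - sqrt(2)*sqrt(1)) + 37740) = sqrt(((50 + 96) - sqrt(2)) + 37740) = sqrt((146 - sqrt(2)) + 37740) = sqrt(37886 - sqrt(2))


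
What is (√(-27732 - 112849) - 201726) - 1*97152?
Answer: -298878 + 7*I*√2869 ≈ -2.9888e+5 + 374.94*I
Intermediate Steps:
(√(-27732 - 112849) - 201726) - 1*97152 = (√(-140581) - 201726) - 97152 = (7*I*√2869 - 201726) - 97152 = (-201726 + 7*I*√2869) - 97152 = -298878 + 7*I*√2869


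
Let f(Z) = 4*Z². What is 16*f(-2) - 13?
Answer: 243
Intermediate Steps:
16*f(-2) - 13 = 16*(4*(-2)²) - 13 = 16*(4*4) - 13 = 16*16 - 13 = 256 - 13 = 243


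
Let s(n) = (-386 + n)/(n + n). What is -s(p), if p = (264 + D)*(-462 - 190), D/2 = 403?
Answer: -349013/697640 ≈ -0.50028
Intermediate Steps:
D = 806 (D = 2*403 = 806)
p = -697640 (p = (264 + 806)*(-462 - 190) = 1070*(-652) = -697640)
s(n) = (-386 + n)/(2*n) (s(n) = (-386 + n)/((2*n)) = (-386 + n)*(1/(2*n)) = (-386 + n)/(2*n))
-s(p) = -(-386 - 697640)/(2*(-697640)) = -(-1)*(-698026)/(2*697640) = -1*349013/697640 = -349013/697640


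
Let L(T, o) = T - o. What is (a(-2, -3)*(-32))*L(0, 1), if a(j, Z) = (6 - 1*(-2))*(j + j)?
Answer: -1024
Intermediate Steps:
a(j, Z) = 16*j (a(j, Z) = (6 + 2)*(2*j) = 8*(2*j) = 16*j)
(a(-2, -3)*(-32))*L(0, 1) = ((16*(-2))*(-32))*(0 - 1*1) = (-32*(-32))*(0 - 1) = 1024*(-1) = -1024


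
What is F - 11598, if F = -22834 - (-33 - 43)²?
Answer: -40208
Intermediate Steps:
F = -28610 (F = -22834 - 1*(-76)² = -22834 - 1*5776 = -22834 - 5776 = -28610)
F - 11598 = -28610 - 11598 = -40208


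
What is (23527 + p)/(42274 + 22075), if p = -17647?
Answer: 5880/64349 ≈ 0.091377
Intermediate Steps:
(23527 + p)/(42274 + 22075) = (23527 - 17647)/(42274 + 22075) = 5880/64349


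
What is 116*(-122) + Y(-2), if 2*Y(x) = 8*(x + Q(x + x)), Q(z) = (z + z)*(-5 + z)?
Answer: -13872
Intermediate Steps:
Q(z) = 2*z*(-5 + z) (Q(z) = (2*z)*(-5 + z) = 2*z*(-5 + z))
Y(x) = 4*x + 16*x*(-5 + 2*x) (Y(x) = (8*(x + 2*(x + x)*(-5 + (x + x))))/2 = (8*(x + 2*(2*x)*(-5 + 2*x)))/2 = (8*(x + 4*x*(-5 + 2*x)))/2 = (8*x + 32*x*(-5 + 2*x))/2 = 4*x + 16*x*(-5 + 2*x))
116*(-122) + Y(-2) = 116*(-122) + 4*(-2)*(-19 + 8*(-2)) = -14152 + 4*(-2)*(-19 - 16) = -14152 + 4*(-2)*(-35) = -14152 + 280 = -13872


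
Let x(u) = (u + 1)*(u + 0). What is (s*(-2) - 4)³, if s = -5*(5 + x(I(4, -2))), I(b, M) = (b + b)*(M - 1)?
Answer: 172436661496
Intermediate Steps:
I(b, M) = 2*b*(-1 + M) (I(b, M) = (2*b)*(-1 + M) = 2*b*(-1 + M))
x(u) = u*(1 + u) (x(u) = (1 + u)*u = u*(1 + u))
s = -2785 (s = -5*(5 + (2*4*(-1 - 2))*(1 + 2*4*(-1 - 2))) = -5*(5 + (2*4*(-3))*(1 + 2*4*(-3))) = -5*(5 - 24*(1 - 24)) = -5*(5 - 24*(-23)) = -5*(5 + 552) = -5*557 = -2785)
(s*(-2) - 4)³ = (-2785*(-2) - 4)³ = (5570 - 4)³ = 5566³ = 172436661496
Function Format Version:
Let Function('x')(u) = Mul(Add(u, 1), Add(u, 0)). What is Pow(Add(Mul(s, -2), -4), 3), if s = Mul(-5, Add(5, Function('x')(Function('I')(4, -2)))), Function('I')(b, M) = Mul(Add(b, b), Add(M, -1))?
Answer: 172436661496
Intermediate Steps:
Function('I')(b, M) = Mul(2, b, Add(-1, M)) (Function('I')(b, M) = Mul(Mul(2, b), Add(-1, M)) = Mul(2, b, Add(-1, M)))
Function('x')(u) = Mul(u, Add(1, u)) (Function('x')(u) = Mul(Add(1, u), u) = Mul(u, Add(1, u)))
s = -2785 (s = Mul(-5, Add(5, Mul(Mul(2, 4, Add(-1, -2)), Add(1, Mul(2, 4, Add(-1, -2)))))) = Mul(-5, Add(5, Mul(Mul(2, 4, -3), Add(1, Mul(2, 4, -3))))) = Mul(-5, Add(5, Mul(-24, Add(1, -24)))) = Mul(-5, Add(5, Mul(-24, -23))) = Mul(-5, Add(5, 552)) = Mul(-5, 557) = -2785)
Pow(Add(Mul(s, -2), -4), 3) = Pow(Add(Mul(-2785, -2), -4), 3) = Pow(Add(5570, -4), 3) = Pow(5566, 3) = 172436661496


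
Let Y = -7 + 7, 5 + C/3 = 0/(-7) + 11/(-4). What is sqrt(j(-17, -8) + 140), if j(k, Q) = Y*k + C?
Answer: sqrt(467)/2 ≈ 10.805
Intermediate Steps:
C = -93/4 (C = -15 + 3*(0/(-7) + 11/(-4)) = -15 + 3*(0*(-1/7) + 11*(-1/4)) = -15 + 3*(0 - 11/4) = -15 + 3*(-11/4) = -15 - 33/4 = -93/4 ≈ -23.250)
Y = 0
j(k, Q) = -93/4 (j(k, Q) = 0*k - 93/4 = 0 - 93/4 = -93/4)
sqrt(j(-17, -8) + 140) = sqrt(-93/4 + 140) = sqrt(467/4) = sqrt(467)/2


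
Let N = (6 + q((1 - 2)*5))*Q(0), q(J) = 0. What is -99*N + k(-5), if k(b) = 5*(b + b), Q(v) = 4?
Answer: -2426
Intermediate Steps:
k(b) = 10*b (k(b) = 5*(2*b) = 10*b)
N = 24 (N = (6 + 0)*4 = 6*4 = 24)
-99*N + k(-5) = -99*24 + 10*(-5) = -2376 - 50 = -2426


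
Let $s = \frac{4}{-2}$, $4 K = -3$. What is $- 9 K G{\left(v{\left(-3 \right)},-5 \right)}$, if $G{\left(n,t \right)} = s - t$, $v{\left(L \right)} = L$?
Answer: $\frac{81}{4} \approx 20.25$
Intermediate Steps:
$K = - \frac{3}{4}$ ($K = \frac{1}{4} \left(-3\right) = - \frac{3}{4} \approx -0.75$)
$s = -2$ ($s = 4 \left(- \frac{1}{2}\right) = -2$)
$G{\left(n,t \right)} = -2 - t$
$- 9 K G{\left(v{\left(-3 \right)},-5 \right)} = \left(-9\right) \left(- \frac{3}{4}\right) \left(-2 - -5\right) = \frac{27 \left(-2 + 5\right)}{4} = \frac{27}{4} \cdot 3 = \frac{81}{4}$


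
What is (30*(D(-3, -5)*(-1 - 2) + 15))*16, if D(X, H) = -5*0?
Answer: 7200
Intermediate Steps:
D(X, H) = 0
(30*(D(-3, -5)*(-1 - 2) + 15))*16 = (30*(0*(-1 - 2) + 15))*16 = (30*(0*(-3) + 15))*16 = (30*(0 + 15))*16 = (30*15)*16 = 450*16 = 7200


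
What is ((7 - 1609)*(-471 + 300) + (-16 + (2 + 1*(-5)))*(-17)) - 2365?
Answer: 271900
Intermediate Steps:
((7 - 1609)*(-471 + 300) + (-16 + (2 + 1*(-5)))*(-17)) - 2365 = (-1602*(-171) + (-16 + (2 - 5))*(-17)) - 2365 = (273942 + (-16 - 3)*(-17)) - 2365 = (273942 - 19*(-17)) - 2365 = (273942 + 323) - 2365 = 274265 - 2365 = 271900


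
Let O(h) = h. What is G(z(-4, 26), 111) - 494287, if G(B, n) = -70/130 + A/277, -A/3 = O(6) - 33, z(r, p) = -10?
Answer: -1779928373/3601 ≈ -4.9429e+5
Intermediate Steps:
A = 81 (A = -3*(6 - 33) = -3*(-27) = 81)
G(B, n) = -886/3601 (G(B, n) = -70/130 + 81/277 = -70*1/130 + 81*(1/277) = -7/13 + 81/277 = -886/3601)
G(z(-4, 26), 111) - 494287 = -886/3601 - 494287 = -1779928373/3601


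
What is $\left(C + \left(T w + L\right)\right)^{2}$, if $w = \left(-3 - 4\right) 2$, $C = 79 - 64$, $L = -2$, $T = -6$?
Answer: $9409$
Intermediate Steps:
$C = 15$ ($C = 79 - 64 = 15$)
$w = -14$ ($w = \left(-3 - 4\right) 2 = \left(-7\right) 2 = -14$)
$\left(C + \left(T w + L\right)\right)^{2} = \left(15 - -82\right)^{2} = \left(15 + \left(84 - 2\right)\right)^{2} = \left(15 + 82\right)^{2} = 97^{2} = 9409$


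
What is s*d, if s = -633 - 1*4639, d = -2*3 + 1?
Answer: 26360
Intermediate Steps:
d = -5 (d = -6 + 1 = -5)
s = -5272 (s = -633 - 4639 = -5272)
s*d = -5272*(-5) = 26360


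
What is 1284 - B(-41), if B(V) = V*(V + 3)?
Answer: -274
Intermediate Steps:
B(V) = V*(3 + V)
1284 - B(-41) = 1284 - (-41)*(3 - 41) = 1284 - (-41)*(-38) = 1284 - 1*1558 = 1284 - 1558 = -274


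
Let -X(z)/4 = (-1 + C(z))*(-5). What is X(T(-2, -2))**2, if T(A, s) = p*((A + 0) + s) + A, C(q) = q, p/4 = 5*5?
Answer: 64963600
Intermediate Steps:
p = 100 (p = 4*(5*5) = 4*25 = 100)
T(A, s) = 100*s + 101*A (T(A, s) = 100*((A + 0) + s) + A = 100*(A + s) + A = (100*A + 100*s) + A = 100*s + 101*A)
X(z) = -20 + 20*z (X(z) = -4*(-1 + z)*(-5) = -4*(5 - 5*z) = -20 + 20*z)
X(T(-2, -2))**2 = (-20 + 20*(100*(-2) + 101*(-2)))**2 = (-20 + 20*(-200 - 202))**2 = (-20 + 20*(-402))**2 = (-20 - 8040)**2 = (-8060)**2 = 64963600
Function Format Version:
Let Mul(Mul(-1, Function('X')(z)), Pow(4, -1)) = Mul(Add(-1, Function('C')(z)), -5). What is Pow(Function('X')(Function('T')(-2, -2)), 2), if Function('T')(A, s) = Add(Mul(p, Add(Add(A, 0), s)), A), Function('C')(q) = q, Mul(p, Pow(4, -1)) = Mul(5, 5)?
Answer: 64963600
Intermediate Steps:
p = 100 (p = Mul(4, Mul(5, 5)) = Mul(4, 25) = 100)
Function('T')(A, s) = Add(Mul(100, s), Mul(101, A)) (Function('T')(A, s) = Add(Mul(100, Add(Add(A, 0), s)), A) = Add(Mul(100, Add(A, s)), A) = Add(Add(Mul(100, A), Mul(100, s)), A) = Add(Mul(100, s), Mul(101, A)))
Function('X')(z) = Add(-20, Mul(20, z)) (Function('X')(z) = Mul(-4, Mul(Add(-1, z), -5)) = Mul(-4, Add(5, Mul(-5, z))) = Add(-20, Mul(20, z)))
Pow(Function('X')(Function('T')(-2, -2)), 2) = Pow(Add(-20, Mul(20, Add(Mul(100, -2), Mul(101, -2)))), 2) = Pow(Add(-20, Mul(20, Add(-200, -202))), 2) = Pow(Add(-20, Mul(20, -402)), 2) = Pow(Add(-20, -8040), 2) = Pow(-8060, 2) = 64963600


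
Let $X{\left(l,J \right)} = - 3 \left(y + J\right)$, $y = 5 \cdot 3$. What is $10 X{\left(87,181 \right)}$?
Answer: $-5880$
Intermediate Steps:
$y = 15$
$X{\left(l,J \right)} = -45 - 3 J$ ($X{\left(l,J \right)} = - 3 \left(15 + J\right) = -45 - 3 J$)
$10 X{\left(87,181 \right)} = 10 \left(-45 - 543\right) = 10 \left(-588\right) = -5880$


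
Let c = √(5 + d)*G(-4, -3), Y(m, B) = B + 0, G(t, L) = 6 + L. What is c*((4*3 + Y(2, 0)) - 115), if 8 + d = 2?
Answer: -309*I ≈ -309.0*I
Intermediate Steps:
d = -6 (d = -8 + 2 = -6)
Y(m, B) = B
c = 3*I (c = √(5 - 6)*(6 - 3) = √(-1)*3 = I*3 = 3*I ≈ 3.0*I)
c*((4*3 + Y(2, 0)) - 115) = (3*I)*((4*3 + 0) - 115) = (3*I)*((12 + 0) - 115) = (3*I)*(12 - 115) = (3*I)*(-103) = -309*I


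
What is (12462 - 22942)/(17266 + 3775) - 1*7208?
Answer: -151674008/21041 ≈ -7208.5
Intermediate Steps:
(12462 - 22942)/(17266 + 3775) - 1*7208 = -10480/21041 - 7208 = -151674008/21041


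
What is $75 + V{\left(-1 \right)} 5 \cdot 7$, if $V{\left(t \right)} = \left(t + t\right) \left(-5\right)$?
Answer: $425$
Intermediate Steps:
$V{\left(t \right)} = - 10 t$ ($V{\left(t \right)} = 2 t \left(-5\right) = - 10 t$)
$75 + V{\left(-1 \right)} 5 \cdot 7 = 75 + \left(-10\right) \left(-1\right) 5 \cdot 7 = 75 + 10 \cdot 5 \cdot 7 = 75 + 50 \cdot 7 = 75 + 350 = 425$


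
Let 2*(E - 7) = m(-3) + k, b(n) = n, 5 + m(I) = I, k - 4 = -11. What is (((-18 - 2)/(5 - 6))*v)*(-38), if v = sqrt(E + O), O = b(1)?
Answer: -380*sqrt(2) ≈ -537.40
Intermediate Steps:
k = -7 (k = 4 - 11 = -7)
m(I) = -5 + I
O = 1
E = -1/2 (E = 7 + ((-5 - 3) - 7)/2 = 7 + (-8 - 7)/2 = 7 + (1/2)*(-15) = 7 - 15/2 = -1/2 ≈ -0.50000)
v = sqrt(2)/2 (v = sqrt(-1/2 + 1) = sqrt(1/2) = sqrt(2)/2 ≈ 0.70711)
(((-18 - 2)/(5 - 6))*v)*(-38) = (((-18 - 2)/(5 - 6))*(sqrt(2)/2))*(-38) = ((-20/(-1))*(sqrt(2)/2))*(-38) = ((-20*(-1))*(sqrt(2)/2))*(-38) = (20*(sqrt(2)/2))*(-38) = (10*sqrt(2))*(-38) = -380*sqrt(2)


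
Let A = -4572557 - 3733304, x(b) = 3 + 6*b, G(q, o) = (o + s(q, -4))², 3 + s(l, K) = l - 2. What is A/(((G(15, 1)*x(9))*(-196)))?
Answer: 8305861/1351812 ≈ 6.1442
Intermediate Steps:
s(l, K) = -5 + l (s(l, K) = -3 + (l - 2) = -3 + (-2 + l) = -5 + l)
G(q, o) = (-5 + o + q)² (G(q, o) = (o + (-5 + q))² = (-5 + o + q)²)
A = -8305861
A/(((G(15, 1)*x(9))*(-196))) = -8305861*(-1/(196*(3 + 6*9)*(-5 + 1 + 15)²)) = -8305861*(-1/(23716*(3 + 54))) = -8305861/((121*57)*(-196)) = -8305861/(6897*(-196)) = -8305861/(-1351812) = -8305861*(-1/1351812) = 8305861/1351812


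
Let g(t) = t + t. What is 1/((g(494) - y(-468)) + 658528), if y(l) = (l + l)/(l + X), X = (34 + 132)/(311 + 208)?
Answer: 121363/80040597416 ≈ 1.5163e-6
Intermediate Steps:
X = 166/519 ≈ 0.31985
y(l) = 2*l/(166/519 + l) (y(l) = (l + l)/(l + 166/519) = (2*l)/(166/519 + l) = 2*l/(166/519 + l))
g(t) = 2*t
1/((g(494) - y(-468)) + 658528) = 1/((2*494 - 1038*(-468)/(166 + 519*(-468))) + 658528) = 1/((988 - 1038*(-468)/(166 - 242892)) + 658528) = 1/((988 - 1038*(-468)/(-242726)) + 658528) = 1/((988 - 1038*(-468)*(-1)/242726) + 658528) = 1/((988 - 1*242892/121363) + 658528) = 1/((988 - 242892/121363) + 658528) = 1/(119663752/121363 + 658528) = 1/(80040597416/121363) = 121363/80040597416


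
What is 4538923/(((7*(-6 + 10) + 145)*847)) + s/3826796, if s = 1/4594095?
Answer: 7254298351140805981/234192030067708020 ≈ 30.976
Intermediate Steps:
s = 1/4594095 ≈ 2.1767e-7
4538923/(((7*(-6 + 10) + 145)*847)) + s/3826796 = 4538923/(((7*(-6 + 10) + 145)*847)) + (1/4594095)/3826796 = 4538923/(((7*4 + 145)*847)) + (1/4594095)*(1/3826796) = 4538923/(((28 + 145)*847)) + 1/17580664369620 = 4538923/((173*847)) + 1/17580664369620 = 4538923/146531 + 1/17580664369620 = 7254298351140805981/234192030067708020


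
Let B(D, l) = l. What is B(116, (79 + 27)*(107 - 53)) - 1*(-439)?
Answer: 6163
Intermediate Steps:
B(116, (79 + 27)*(107 - 53)) - 1*(-439) = (79 + 27)*(107 - 53) - 1*(-439) = 106*54 + 439 = 5724 + 439 = 6163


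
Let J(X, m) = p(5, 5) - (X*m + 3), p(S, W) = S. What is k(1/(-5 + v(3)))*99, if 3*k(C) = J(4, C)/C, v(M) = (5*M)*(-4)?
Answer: -4422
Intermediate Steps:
v(M) = -20*M
J(X, m) = 2 - X*m (J(X, m) = 5 - (X*m + 3) = 5 - (3 + X*m) = 5 + (-3 - X*m) = 2 - X*m)
k(C) = (2 - 4*C)/(3*C) (k(C) = ((2 - 1*4*C)/C)/3 = ((2 - 4*C)/C)/3 = (2 - 4*C)/(3*C))
k(1/(-5 + v(3)))*99 = (2*(1 - 2/(-5 - 20*3))/(3*(1/(-5 - 20*3))))*99 = (2*(1 - 2/(-5 - 60))/(3*(1/(-5 - 60))))*99 = (2*(1 - 2/(-65))/(3*(1/(-65))))*99 = (2*(1 - 2*(-1/65))/(3*(-1/65)))*99 = ((⅔)*(-65)*(1 + 2/65))*99 = ((⅔)*(-65)*(67/65))*99 = -134/3*99 = -4422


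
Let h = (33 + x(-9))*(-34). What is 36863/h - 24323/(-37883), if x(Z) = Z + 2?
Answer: -1374979497/33488572 ≈ -41.058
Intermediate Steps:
x(Z) = 2 + Z
h = -884 (h = (33 + (2 - 9))*(-34) = (33 - 7)*(-34) = 26*(-34) = -884)
36863/h - 24323/(-37883) = 36863/(-884) - 24323/(-37883) = 36863*(-1/884) - 24323*(-1/37883) = -36863/884 + 24323/37883 = -1374979497/33488572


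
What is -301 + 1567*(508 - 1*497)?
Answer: 16936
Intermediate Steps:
-301 + 1567*(508 - 1*497) = -301 + 1567*(508 - 497) = -301 + 1567*11 = -301 + 17237 = 16936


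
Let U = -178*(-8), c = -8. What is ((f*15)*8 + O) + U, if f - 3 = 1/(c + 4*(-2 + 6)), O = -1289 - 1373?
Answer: -863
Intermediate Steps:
O = -2662
U = 1424
f = 25/8 (f = 3 + 1/(-8 + 4*(-2 + 6)) = 3 + 1/(-8 + 4*4) = 3 + 1/(-8 + 16) = 3 + 1/8 = 25/8 ≈ 3.1250)
((f*15)*8 + O) + U = (((25/8)*15)*8 - 2662) + 1424 = ((375/8)*8 - 2662) + 1424 = (375 - 2662) + 1424 = -2287 + 1424 = -863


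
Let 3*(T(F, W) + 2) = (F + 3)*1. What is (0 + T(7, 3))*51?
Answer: 68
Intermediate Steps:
T(F, W) = -1 + F/3 (T(F, W) = -2 + ((F + 3)*1)/3 = -2 + ((3 + F)*1)/3 = -2 + (3 + F)/3 = -2 + (1 + F/3) = -1 + F/3)
(0 + T(7, 3))*51 = (0 + (-1 + (1/3)*7))*51 = (0 + (-1 + 7/3))*51 = (0 + 4/3)*51 = (4/3)*51 = 68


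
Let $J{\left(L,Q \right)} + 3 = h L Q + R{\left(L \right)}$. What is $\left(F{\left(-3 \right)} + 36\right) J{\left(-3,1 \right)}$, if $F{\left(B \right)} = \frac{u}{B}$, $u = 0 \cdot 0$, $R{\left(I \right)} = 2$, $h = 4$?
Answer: $-468$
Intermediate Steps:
$J{\left(L,Q \right)} = -1 + 4 L Q$ ($J{\left(L,Q \right)} = -3 + \left(4 L Q + 2\right) = -3 + \left(2 + 4 L Q\right) = -1 + 4 L Q$)
$u = 0$
$F{\left(B \right)} = 0$ ($F{\left(B \right)} = \frac{0}{B} = 0$)
$\left(F{\left(-3 \right)} + 36\right) J{\left(-3,1 \right)} = \left(0 + 36\right) \left(-1 + 4 \left(-3\right) 1\right) = 36 \left(-1 - 12\right) = 36 \left(-13\right) = -468$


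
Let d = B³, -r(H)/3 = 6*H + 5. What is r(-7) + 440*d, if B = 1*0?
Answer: 111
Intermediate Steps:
B = 0
r(H) = -15 - 18*H (r(H) = -3*(6*H + 5) = -3*(5 + 6*H) = -15 - 18*H)
d = 0 (d = 0³ = 0)
r(-7) + 440*d = (-15 - 18*(-7)) + 440*0 = (-15 + 126) + 0 = 111 + 0 = 111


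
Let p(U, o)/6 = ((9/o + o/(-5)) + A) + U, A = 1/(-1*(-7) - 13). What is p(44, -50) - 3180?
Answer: -71452/25 ≈ -2858.1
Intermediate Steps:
A = -⅙ (A = 1/(7 - 13) = 1/(-6) = -⅙ ≈ -0.16667)
p(U, o) = -1 + 6*U + 54/o - 6*o/5 (p(U, o) = 6*(((9/o + o/(-5)) - ⅙) + U) = 6*(((9/o + o*(-⅕)) - ⅙) + U) = 6*(((9/o - o/5) - ⅙) + U) = 6*((-⅙ + 9/o - o/5) + U) = 6*(-⅙ + U + 9/o - o/5) = -1 + 6*U + 54/o - 6*o/5)
p(44, -50) - 3180 = (-1 + 6*44 + 54/(-50) - 6/5*(-50)) - 3180 = (-1 + 264 + 54*(-1/50) + 60) - 3180 = (-1 + 264 - 27/25 + 60) - 3180 = 8048/25 - 3180 = -71452/25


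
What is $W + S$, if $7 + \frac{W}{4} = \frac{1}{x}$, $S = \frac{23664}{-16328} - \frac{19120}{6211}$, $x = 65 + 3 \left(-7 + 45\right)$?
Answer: $- \frac{73758562590}{2269120529} \approx -32.505$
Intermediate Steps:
$x = 179$ ($x = 65 + 3 \cdot 38 = 65 + 114 = 179$)
$S = - \frac{57396058}{12676651}$ ($S = 23664 \left(- \frac{1}{16328}\right) - \frac{19120}{6211} = - \frac{2958}{2041} - \frac{19120}{6211} = - \frac{57396058}{12676651} \approx -4.5277$)
$W = - \frac{5008}{179}$ ($W = -28 + \frac{4}{179} = - \frac{5008}{179} \approx -27.978$)
$W + S = - \frac{5008}{179} - \frac{57396058}{12676651} = - \frac{73758562590}{2269120529}$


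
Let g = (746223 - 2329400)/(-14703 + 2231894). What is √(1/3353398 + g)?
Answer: I*√39473224039879401272203590/7435123865018 ≈ 0.84501*I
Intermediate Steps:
g = -1583177/2217191 ≈ -0.71405
√(1/3353398 + g) = √(1/3353398 - 1583177/2217191) = √(-5309020368255/7435123865018) = I*√39473224039879401272203590/7435123865018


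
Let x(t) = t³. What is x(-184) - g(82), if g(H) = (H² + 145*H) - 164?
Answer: -6247954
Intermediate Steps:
g(H) = -164 + H² + 145*H
x(-184) - g(82) = (-184)³ - (-164 + 82² + 145*82) = -6229504 - (-164 + 6724 + 11890) = -6229504 - 1*18450 = -6229504 - 18450 = -6247954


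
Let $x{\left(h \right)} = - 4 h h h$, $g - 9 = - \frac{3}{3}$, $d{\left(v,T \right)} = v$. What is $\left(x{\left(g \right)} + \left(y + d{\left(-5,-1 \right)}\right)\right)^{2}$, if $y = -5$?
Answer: $4235364$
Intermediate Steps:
$g = 8$ ($g = 9 - \frac{3}{3} = 9 - 1 = 8$)
$x{\left(h \right)} = - 4 h^{3}$ ($x{\left(h \right)} = - 4 h h^{2} = - 4 h^{3}$)
$\left(x{\left(g \right)} + \left(y + d{\left(-5,-1 \right)}\right)\right)^{2} = \left(- 4 \cdot 8^{3} - 10\right)^{2} = \left(\left(-4\right) 512 - 10\right)^{2} = \left(-2048 - 10\right)^{2} = \left(-2058\right)^{2} = 4235364$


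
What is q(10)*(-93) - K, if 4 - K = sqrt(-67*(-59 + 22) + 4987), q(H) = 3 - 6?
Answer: 275 + sqrt(7466) ≈ 361.41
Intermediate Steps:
q(H) = -3
K = 4 - sqrt(7466) (K = 4 - sqrt(-67*(-59 + 22) + 4987) = 4 - sqrt(-67*(-37) + 4987) = 4 - sqrt(2479 + 4987) = 4 - sqrt(7466) ≈ -82.406)
q(10)*(-93) - K = -3*(-93) - (4 - sqrt(7466)) = 279 + (-4 + sqrt(7466)) = 275 + sqrt(7466)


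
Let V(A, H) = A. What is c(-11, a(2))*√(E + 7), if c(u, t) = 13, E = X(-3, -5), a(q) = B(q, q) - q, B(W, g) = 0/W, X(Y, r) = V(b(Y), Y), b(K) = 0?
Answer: 13*√7 ≈ 34.395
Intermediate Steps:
X(Y, r) = 0
B(W, g) = 0
a(q) = -q (a(q) = 0 - q = -q)
E = 0
c(-11, a(2))*√(E + 7) = 13*√(0 + 7) = 13*√7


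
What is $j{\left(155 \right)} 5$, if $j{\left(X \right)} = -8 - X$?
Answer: $-815$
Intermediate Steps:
$j{\left(155 \right)} 5 = \left(-8 - 155\right) 5 = \left(-163\right) 5 = -815$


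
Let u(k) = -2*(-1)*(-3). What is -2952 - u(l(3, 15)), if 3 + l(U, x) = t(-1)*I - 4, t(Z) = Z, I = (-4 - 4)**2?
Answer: -2946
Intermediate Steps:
I = 64 (I = (-8)**2 = 64)
l(U, x) = -71 (l(U, x) = -3 + (-1*64 - 4) = -3 + (-64 - 4) = -3 - 68 = -71)
u(k) = -6 (u(k) = 2*(-3) = -6)
-2952 - u(l(3, 15)) = -2952 - 1*(-6) = -2952 + 6 = -2946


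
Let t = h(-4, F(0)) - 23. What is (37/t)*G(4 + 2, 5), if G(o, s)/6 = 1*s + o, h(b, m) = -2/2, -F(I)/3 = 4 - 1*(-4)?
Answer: -407/4 ≈ -101.75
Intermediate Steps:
F(I) = -24 (F(I) = -3*(4 - 1*(-4)) = -3*(4 + 4) = -3*8 = -24)
h(b, m) = -1 (h(b, m) = -2*½ = -1)
t = -24 (t = -1 - 23 = -24)
G(o, s) = 6*o + 6*s (G(o, s) = 6*(1*s + o) = 6*(s + o) = 6*(o + s) = 6*o + 6*s)
(37/t)*G(4 + 2, 5) = (37/(-24))*(6*(4 + 2) + 6*5) = (-1/24*37)*(6*6 + 30) = -37*(36 + 30)/24 = -37/24*66 = -407/4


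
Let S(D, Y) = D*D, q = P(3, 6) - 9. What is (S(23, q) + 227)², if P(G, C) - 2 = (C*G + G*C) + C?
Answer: 571536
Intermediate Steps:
P(G, C) = 2 + C + 2*C*G (P(G, C) = 2 + ((C*G + G*C) + C) = 2 + ((C*G + C*G) + C) = 2 + (2*C*G + C) = 2 + (C + 2*C*G) = 2 + C + 2*C*G)
q = 35 (q = (2 + 6 + 2*6*3) - 9 = (2 + 6 + 36) - 9 = 44 - 9 = 35)
S(D, Y) = D²
(S(23, q) + 227)² = (23² + 227)² = (529 + 227)² = 756² = 571536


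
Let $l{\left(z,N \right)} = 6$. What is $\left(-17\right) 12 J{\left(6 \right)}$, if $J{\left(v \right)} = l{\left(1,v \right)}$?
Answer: $-1224$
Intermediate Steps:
$J{\left(v \right)} = 6$
$\left(-17\right) 12 J{\left(6 \right)} = \left(-17\right) 12 \cdot 6 = \left(-204\right) 6 = -1224$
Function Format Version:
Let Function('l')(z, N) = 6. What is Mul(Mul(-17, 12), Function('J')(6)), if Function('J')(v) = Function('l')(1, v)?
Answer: -1224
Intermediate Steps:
Function('J')(v) = 6
Mul(Mul(-17, 12), Function('J')(6)) = Mul(Mul(-17, 12), 6) = Mul(-204, 6) = -1224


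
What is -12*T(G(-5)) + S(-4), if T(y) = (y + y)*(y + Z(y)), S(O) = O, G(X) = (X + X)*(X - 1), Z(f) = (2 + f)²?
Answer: -5621764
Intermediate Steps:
G(X) = 2*X*(-1 + X) (G(X) = (2*X)*(-1 + X) = 2*X*(-1 + X))
T(y) = 2*y*(y + (2 + y)²) (T(y) = (y + y)*(y + (2 + y)²) = (2*y)*(y + (2 + y)²) = 2*y*(y + (2 + y)²))
-12*T(G(-5)) + S(-4) = -24*2*(-5)*(-1 - 5)*(2*(-5)*(-1 - 5) + (2 + 2*(-5)*(-1 - 5))²) - 4 = -24*2*(-5)*(-6)*(2*(-5)*(-6) + (2 + 2*(-5)*(-6))²) - 4 = -24*60*(60 + (2 + 60)²) - 4 = -24*60*(60 + 62²) - 4 = -24*60*(60 + 3844) - 4 = -24*60*3904 - 4 = -12*468480 - 4 = -5621760 - 4 = -5621764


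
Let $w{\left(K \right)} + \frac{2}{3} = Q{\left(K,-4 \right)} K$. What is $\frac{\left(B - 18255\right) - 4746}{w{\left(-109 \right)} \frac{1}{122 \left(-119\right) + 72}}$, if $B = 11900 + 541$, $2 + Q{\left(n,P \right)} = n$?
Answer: $\frac{91529856}{7259} \approx 12609.0$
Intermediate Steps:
$Q{\left(n,P \right)} = -2 + n$
$B = 12441$
$w{\left(K \right)} = - \frac{2}{3} + K \left(-2 + K\right)$ ($w{\left(K \right)} = - \frac{2}{3} + \left(-2 + K\right) K = - \frac{2}{3} + K \left(-2 + K\right)$)
$\frac{\left(B - 18255\right) - 4746}{w{\left(-109 \right)} \frac{1}{122 \left(-119\right) + 72}} = \frac{\left(12441 - 18255\right) - 4746}{\left(- \frac{2}{3} - 109 \left(-2 - 109\right)\right) \frac{1}{122 \left(-119\right) + 72}} = \frac{\left(12441 - 18255\right) - 4746}{\left(- \frac{2}{3} - -12099\right) \frac{1}{-14518 + 72}} = \frac{-5814 - 4746}{\left(- \frac{2}{3} + 12099\right) \frac{1}{-14446}} = - \frac{10560}{\frac{36295}{3} \left(- \frac{1}{14446}\right)} = - \frac{10560}{- \frac{36295}{43338}} = \left(-10560\right) \left(- \frac{43338}{36295}\right) = \frac{91529856}{7259}$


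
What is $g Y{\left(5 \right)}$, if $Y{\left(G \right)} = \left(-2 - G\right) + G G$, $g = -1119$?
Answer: $-20142$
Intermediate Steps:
$Y{\left(G \right)} = -2 + G^{2} - G$ ($Y{\left(G \right)} = \left(-2 - G\right) + G^{2} = -2 + G^{2} - G$)
$g Y{\left(5 \right)} = - 1119 \left(-2 + 5^{2} - 5\right) = - 1119 \left(-2 + 25 - 5\right) = \left(-1119\right) 18 = -20142$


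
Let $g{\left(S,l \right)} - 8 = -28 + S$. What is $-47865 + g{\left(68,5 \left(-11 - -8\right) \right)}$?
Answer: $-47817$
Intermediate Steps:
$g{\left(S,l \right)} = -20 + S$ ($g{\left(S,l \right)} = 8 + \left(-28 + S\right) = -20 + S$)
$-47865 + g{\left(68,5 \left(-11 - -8\right) \right)} = -47865 + \left(-20 + 68\right) = -47865 + 48 = -47817$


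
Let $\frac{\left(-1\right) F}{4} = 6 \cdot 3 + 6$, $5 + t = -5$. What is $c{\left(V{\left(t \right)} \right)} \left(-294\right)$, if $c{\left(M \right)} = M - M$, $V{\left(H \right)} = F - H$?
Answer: $0$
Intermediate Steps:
$t = -10$ ($t = -5 - 5 = -10$)
$F = -96$ ($F = - 4 \left(6 \cdot 3 + 6\right) = - 4 \left(18 + 6\right) = \left(-4\right) 24 = -96$)
$V{\left(H \right)} = -96 - H$
$c{\left(M \right)} = 0$
$c{\left(V{\left(t \right)} \right)} \left(-294\right) = 0 \left(-294\right) = 0$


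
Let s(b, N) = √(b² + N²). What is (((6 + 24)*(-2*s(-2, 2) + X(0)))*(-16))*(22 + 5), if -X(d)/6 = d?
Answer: 51840*√2 ≈ 73313.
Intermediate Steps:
s(b, N) = √(N² + b²)
X(d) = -6*d
(((6 + 24)*(-2*s(-2, 2) + X(0)))*(-16))*(22 + 5) = (((6 + 24)*(-2*√(2² + (-2)²) - 6*0))*(-16))*(22 + 5) = ((30*(-2*√(4 + 4) + 0))*(-16))*27 = ((30*(-4*√2 + 0))*(-16))*27 = ((30*(-4*√2))*(-16))*27 = (-120*√2*(-16))*27 = (1920*√2)*27 = 51840*√2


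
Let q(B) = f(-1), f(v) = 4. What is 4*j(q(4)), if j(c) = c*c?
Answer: 64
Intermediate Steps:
q(B) = 4
j(c) = c**2
4*j(q(4)) = 4*4**2 = 4*16 = 64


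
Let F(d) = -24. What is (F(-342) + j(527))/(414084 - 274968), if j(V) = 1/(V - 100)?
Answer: -10247/59402532 ≈ -0.00017250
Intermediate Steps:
j(V) = 1/(-100 + V)
(F(-342) + j(527))/(414084 - 274968) = (-24 + 1/(-100 + 527))/(414084 - 274968) = (-24 + 1/427)/139116 = (-24 + 1/427)*(1/139116) = -10247/427*1/139116 = -10247/59402532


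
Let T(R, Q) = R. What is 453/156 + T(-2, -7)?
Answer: 47/52 ≈ 0.90385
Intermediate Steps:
453/156 + T(-2, -7) = 453/156 - 2 = 453*(1/156) - 2 = 151/52 - 2 = 47/52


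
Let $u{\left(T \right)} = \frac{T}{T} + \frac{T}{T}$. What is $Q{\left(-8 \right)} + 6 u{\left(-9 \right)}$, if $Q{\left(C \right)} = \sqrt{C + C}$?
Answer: $12 + 4 i \approx 12.0 + 4.0 i$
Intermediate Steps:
$u{\left(T \right)} = 2$ ($u{\left(T \right)} = 1 + 1 = 2$)
$Q{\left(C \right)} = \sqrt{2} \sqrt{C}$ ($Q{\left(C \right)} = \sqrt{2 C} = \sqrt{2} \sqrt{C}$)
$Q{\left(-8 \right)} + 6 u{\left(-9 \right)} = \sqrt{2} \sqrt{-8} + 6 \cdot 2 = \sqrt{2} \cdot 2 i \sqrt{2} + 12 = 4 i + 12 = 12 + 4 i$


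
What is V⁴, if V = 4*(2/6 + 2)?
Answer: 614656/81 ≈ 7588.3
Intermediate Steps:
V = 28/3 (V = 4*(2*(⅙) + 2) = 4*(⅓ + 2) = 4*(7/3) = 28/3 ≈ 9.3333)
V⁴ = (28/3)⁴ = 614656/81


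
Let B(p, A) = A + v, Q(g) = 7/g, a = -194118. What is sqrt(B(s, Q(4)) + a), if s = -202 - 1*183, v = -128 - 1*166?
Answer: I*sqrt(777641)/2 ≈ 440.92*I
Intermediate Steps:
v = -294 (v = -128 - 166 = -294)
s = -385 (s = -202 - 183 = -385)
B(p, A) = -294 + A (B(p, A) = A - 294 = -294 + A)
sqrt(B(s, Q(4)) + a) = sqrt((-294 + 7/4) - 194118) = sqrt(-1169/4 - 194118) = sqrt(-777641/4) = I*sqrt(777641)/2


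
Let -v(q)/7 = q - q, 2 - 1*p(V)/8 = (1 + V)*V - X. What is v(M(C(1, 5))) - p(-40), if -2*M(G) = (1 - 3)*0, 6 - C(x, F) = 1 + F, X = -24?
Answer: 12656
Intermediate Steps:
C(x, F) = 5 - F (C(x, F) = 6 - (1 + F) = 6 + (-1 - F) = 5 - F)
M(G) = 0 (M(G) = -(1 - 3)*0/2 = -(-1)*0 = -½*0 = 0)
p(V) = -176 - 8*V*(1 + V) (p(V) = 16 - 8*((1 + V)*V - 1*(-24)) = 16 - 8*(V*(1 + V) + 24) = 16 - 8*(24 + V*(1 + V)) = 16 + (-192 - 8*V*(1 + V)) = -176 - 8*V*(1 + V))
v(q) = 0 (v(q) = -7*(q - q) = -7*0 = 0)
v(M(C(1, 5))) - p(-40) = 0 - (-176 - 8*(-40) - 8*(-40)²) = 0 - (-176 + 320 - 8*1600) = 0 - (-176 + 320 - 12800) = 0 - 1*(-12656) = 0 + 12656 = 12656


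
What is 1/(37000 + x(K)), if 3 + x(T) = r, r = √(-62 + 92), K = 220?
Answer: 36997/1368777979 - √30/1368777979 ≈ 2.7025e-5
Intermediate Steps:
r = √30 ≈ 5.4772
x(T) = -3 + √30
1/(37000 + x(K)) = 1/(37000 + (-3 + √30)) = 1/(36997 + √30)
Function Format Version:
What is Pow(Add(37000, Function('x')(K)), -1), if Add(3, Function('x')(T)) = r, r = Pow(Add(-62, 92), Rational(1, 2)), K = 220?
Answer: Add(Rational(36997, 1368777979), Mul(Rational(-1, 1368777979), Pow(30, Rational(1, 2)))) ≈ 2.7025e-5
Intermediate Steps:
r = Pow(30, Rational(1, 2)) ≈ 5.4772
Function('x')(T) = Add(-3, Pow(30, Rational(1, 2)))
Pow(Add(37000, Function('x')(K)), -1) = Pow(Add(37000, Add(-3, Pow(30, Rational(1, 2)))), -1) = Pow(Add(36997, Pow(30, Rational(1, 2))), -1)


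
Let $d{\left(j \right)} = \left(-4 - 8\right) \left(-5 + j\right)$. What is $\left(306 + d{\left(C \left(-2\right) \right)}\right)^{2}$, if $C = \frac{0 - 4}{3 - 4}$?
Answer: $213444$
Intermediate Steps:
$C = 4$ ($C = - \frac{4}{-1} = \left(-4\right) \left(-1\right) = 4$)
$d{\left(j \right)} = 60 - 12 j$ ($d{\left(j \right)} = - 12 \left(-5 + j\right) = 60 - 12 j$)
$\left(306 + d{\left(C \left(-2\right) \right)}\right)^{2} = \left(306 - \left(-60 + 12 \cdot 4 \left(-2\right)\right)\right)^{2} = \left(306 + \left(60 - -96\right)\right)^{2} = \left(306 + \left(60 + 96\right)\right)^{2} = \left(306 + 156\right)^{2} = 462^{2} = 213444$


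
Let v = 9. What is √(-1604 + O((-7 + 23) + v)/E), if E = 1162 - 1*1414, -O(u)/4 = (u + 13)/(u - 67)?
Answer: I*√6366333/63 ≈ 40.05*I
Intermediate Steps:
O(u) = -4*(13 + u)/(-67 + u) (O(u) = -4*(u + 13)/(u - 67) = -4*(13 + u)/(-67 + u))
E = -252 (E = 1162 - 1414 = -252)
√(-1604 + O((-7 + 23) + v)/E) = √(-1604 + (4*(-13 - ((-7 + 23) + 9))/(-67 + ((-7 + 23) + 9)))/(-252)) = √(-1604 + (4*(-13 - (16 + 9))/(-67 + (16 + 9)))*(-1/252)) = √(-1604 + (4*(-13 - 1*25)/(-67 + 25))*(-1/252)) = √(-1604 + (4*(-13 - 25)/(-42))*(-1/252)) = √(-1604 + (4*(-1/42)*(-38))*(-1/252)) = √(-1604 + (76/21)*(-1/252)) = √(-1604 - 19/1323) = √(-2122111/1323) = I*√6366333/63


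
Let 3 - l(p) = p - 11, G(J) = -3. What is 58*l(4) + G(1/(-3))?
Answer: 577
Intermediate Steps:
l(p) = 14 - p (l(p) = 3 - (p - 11) = 3 - (-11 + p) = 3 + (11 - p) = 14 - p)
58*l(4) + G(1/(-3)) = 58*(14 - 1*4) - 3 = 58*(14 - 4) - 3 = 58*10 - 3 = 580 - 3 = 577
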